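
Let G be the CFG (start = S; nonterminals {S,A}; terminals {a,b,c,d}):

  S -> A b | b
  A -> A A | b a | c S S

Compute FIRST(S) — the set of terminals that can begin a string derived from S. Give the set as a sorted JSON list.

FIRST sets, iterate to fixpoint:
[1]
  A via A→b a: +{b}
  A via A→c S S: +{c}
  S via S→A b: +{b,c}
  S: {b,c}  A: {b,c}
[2] done
  S: {b,c}  A: {b,c}

FIRST(S) = ["b", "c"]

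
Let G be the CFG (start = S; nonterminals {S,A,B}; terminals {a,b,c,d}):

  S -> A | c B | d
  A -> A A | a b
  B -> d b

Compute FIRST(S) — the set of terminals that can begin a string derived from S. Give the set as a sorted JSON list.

FIRST sets, iterate to fixpoint:
[1]
  A via A→a b: +{a}
  B via B→d b: +{d}
  S via S→A: +{a}
  S via S→c B: +{c}
  S via S→d: +{d}
  FIRST[S]={a,c,d}  FIRST[A]={a}  FIRST[B]={d}
[2] (stable)
  FIRST[S]={a,c,d}  FIRST[A]={a}  FIRST[B]={d}

FIRST(S) = ["a", "c", "d"]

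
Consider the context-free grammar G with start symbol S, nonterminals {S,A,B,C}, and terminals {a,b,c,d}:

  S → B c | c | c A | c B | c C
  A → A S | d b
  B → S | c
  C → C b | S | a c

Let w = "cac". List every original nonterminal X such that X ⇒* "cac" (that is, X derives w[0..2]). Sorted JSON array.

CNF form of G:
  S -> B T2 | T2 A | T2 B | T2 C | c
  A -> A S | T0 T1
  B -> B T2 | T2 A | T2 B | T2 C | c
  C -> B T2 | C T1 | T2 A | T2 B | T2 C | T3 T2 | c
  T0 -> d
  T1 -> b
  T2 -> c
  T3 -> a

Fill CYK table bottom-up, restricted to cells inside w[0..2]:
  T[0,0] 'c' = {B,C,S,T2}  orig:{B,C,S}
  T[1,1] 'a' = {T3}  orig:{}
  T[2,2] 'c' = {B,C,S,T2}  orig:{B,C,S}
  T[0,1] 'ca' = ∅
  T[1,2] 'ac' = {C}
  T[0,2] 'cac' = {B,C,S}

Original NTs in T[0,2] deriving "cac": ["B", "C", "S"]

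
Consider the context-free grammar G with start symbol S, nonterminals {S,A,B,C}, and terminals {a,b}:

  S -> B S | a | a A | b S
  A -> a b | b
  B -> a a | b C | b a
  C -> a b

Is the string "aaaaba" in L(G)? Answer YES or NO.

CNF form of G:
  S -> B S | T0 A | T1 S | a
  A -> T0 T1 | b
  B -> T0 T0 | T1 C | T1 T0
  C -> T0 T1
  T0 -> a
  T1 -> b

Fill CYK table bottom-up:
  cell(0,0) a: {S,T0}  orig:{S}
  cell(1,1) a: {S,T0}  orig:{S}
  cell(2,2) a: {S,T0}  orig:{S}
  cell(3,3) a: {S,T0}  orig:{S}
  cell(4,4) b: {A,T1}  orig:{A}
  cell(5,5) a: {S,T0}  orig:{S}
  cell(0,1) aa: {B}
  cell(1,2) aa: {B}
  cell(2,3) aa: {B}
  cell(3,4) ab: {A,C,S}
  cell(4,5) ba: {B,S}
  cell(0,2) aaa: {S}
  cell(1,3) aaa: {S}
  cell(2,4) aab: {S}
  cell(3,5) aba: ∅
  cell(0,3) aaaa: ∅
  cell(1,4) aaab: {S}
  cell(2,5) aaba: {S}
  cell(0,4) aaaab: {S}
  cell(1,5) aaaba: ∅
  cell(0,5) aaaaba: {S}

S ∈ T[0,5] ⇒ YES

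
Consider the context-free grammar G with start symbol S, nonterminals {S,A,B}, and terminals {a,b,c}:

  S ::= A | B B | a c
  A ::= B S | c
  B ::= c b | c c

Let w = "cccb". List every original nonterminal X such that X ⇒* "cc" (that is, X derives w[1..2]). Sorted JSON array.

CNF form of G:
  S -> B B | B S | T2 T0 | c
  A -> B S | c
  B -> T0 T0 | T0 T1
  T0 -> c
  T1 -> b
  T2 -> a

CYK table (by increasing span) (cells [i..j] with 1 ≤ i ≤ j ≤ 2 only):
  cell(1,1) c: {A,S,T0}  orig:{A,S}
  cell(2,2) c: {A,S,T0}  orig:{A,S}
  cell(1,2) cc: {B}

Original NTs in T[1,2] deriving "cc": ["B"]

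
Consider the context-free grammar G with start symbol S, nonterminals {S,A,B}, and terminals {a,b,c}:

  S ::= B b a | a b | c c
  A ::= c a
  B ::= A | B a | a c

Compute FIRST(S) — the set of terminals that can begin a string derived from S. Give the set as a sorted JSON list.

FIRST sets, iterate to fixpoint:
iter 1:
  A via A→c a: +{c}
  B via B→A: +{c}
  B via B→a c: +{a}
  S via S→B b a: +{a,c}
  FIRST(S)={a,c}  FIRST(A)={c}  FIRST(B)={a,c}
iter 2: done
  FIRST(S)={a,c}  FIRST(A)={c}  FIRST(B)={a,c}

FIRST(S) = ["a", "c"]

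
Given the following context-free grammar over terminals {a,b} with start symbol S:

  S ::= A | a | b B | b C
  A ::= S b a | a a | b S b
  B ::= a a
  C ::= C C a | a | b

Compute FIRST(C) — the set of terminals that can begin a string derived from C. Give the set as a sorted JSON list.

FIRST sets, iterate to fixpoint:
round 1:
  A via A→a a: +{a}
  A via A→b S b: +{b}
  B via B→a a: +{a}
  C via C→a: +{a}
  C via C→b: +{b}
  S via S→A: +{a,b}
  FIRST[S]={a,b}  FIRST[A]={a,b}  FIRST[B]={a}  FIRST[C]={a,b}
round 2: (no change)
  FIRST[S]={a,b}  FIRST[A]={a,b}  FIRST[B]={a}  FIRST[C]={a,b}

FIRST(C) = ["a", "b"]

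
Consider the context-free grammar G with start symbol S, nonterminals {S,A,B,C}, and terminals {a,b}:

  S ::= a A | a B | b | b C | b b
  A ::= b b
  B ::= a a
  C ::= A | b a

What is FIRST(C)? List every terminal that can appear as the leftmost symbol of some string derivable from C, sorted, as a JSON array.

FIRST iteration:
round 1:
  A via A→b b: +{b}
  B via B→a a: +{a}
  C via C→A: +{b}
  S via S→a A: +{a}
  S via S→b: +{b}
  FIRST[S]={a,b}  FIRST[A]={b}  FIRST[B]={a}  FIRST[C]={b}
round 2: (no change)
  FIRST[S]={a,b}  FIRST[A]={b}  FIRST[B]={a}  FIRST[C]={b}

FIRST(C) = ["b"]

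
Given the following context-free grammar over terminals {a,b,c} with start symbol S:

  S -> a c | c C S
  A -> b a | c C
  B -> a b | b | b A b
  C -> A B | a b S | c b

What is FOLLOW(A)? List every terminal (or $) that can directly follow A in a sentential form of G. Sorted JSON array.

Compute FIRST by fixpoint:
round 1:
  A via A→b a: +{b}
  A via A→c C: +{c}
  B via B→a b: +{a}
  B via B→b: +{b}
  C via C→A B: +{b,c}
  C via C→a b S: +{a}
  S via S→a c: +{a}
  S via S→c C S: +{c}
  FIRST[S]={a,c}  FIRST[A]={b,c}  FIRST[B]={a,b}  FIRST[C]={a,b,c}
round 2: (stable)
  FIRST[S]={a,c}  FIRST[A]={b,c}  FIRST[B]={a,b}  FIRST[C]={a,b,c}

FOLLOW sets:
initialize: $ ∈ FOLLOW(S)
[1]
  B→b A b: FOLLOW(A) ⊇ FIRST(b) = {b}; new: +{b}
  C→A B: FOLLOW(A) ⊇ FIRST(B) = {a,b}; new: +{a}
  S→c C S: FOLLOW(C) ⊇ FIRST(S) = {a,c}; new: +{a,c}
  S: {$}  A: {a,b}  B: {}  C: {a,c}
[2]
  A→c C: FOLLOW(C) ⊇ FOLLOW(A) ⊇ {a,b}; new: +{b}
  C→A B: FOLLOW(B) ⊇ FOLLOW(C) ⊇ {a,b,c}; new: +{a,b,c}
  C→a b S: FOLLOW(S) ⊇ FOLLOW(C) ⊇ {a,b,c}; new: +{a,b,c}
  S: {$,a,b,c}  A: {a,b}  B: {a,b,c}  C: {a,b,c}
[3] (stable)
  S: {$,a,b,c}  A: {a,b}  B: {a,b,c}  C: {a,b,c}

FOLLOW(A) = ["a", "b"]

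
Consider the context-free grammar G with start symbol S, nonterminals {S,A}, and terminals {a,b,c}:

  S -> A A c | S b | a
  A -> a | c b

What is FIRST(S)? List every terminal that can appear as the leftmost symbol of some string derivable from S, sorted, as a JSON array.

Compute FIRST by fixpoint:
[1]
  A via A→a: +{a}
  A via A→c b: +{c}
  S via S→A A c: +{a,c}
  S: {a,c}  A: {a,c}
[2] done
  S: {a,c}  A: {a,c}

FIRST(S) = ["a", "c"]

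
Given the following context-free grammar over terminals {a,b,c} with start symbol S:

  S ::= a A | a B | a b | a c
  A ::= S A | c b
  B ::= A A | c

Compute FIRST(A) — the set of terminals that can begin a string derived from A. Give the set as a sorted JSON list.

Compute FIRST by fixpoint:
round 1:
  A via A→c b: +{c}
  B via B→A A: +{c}
  S via S→a A: +{a}
  FIRST(S)={a}  FIRST(A)={c}  FIRST(B)={c}
round 2:
  A via A→S A: +{a}
  B via B→A A: +{a}
  FIRST(S)={a}  FIRST(A)={a,c}  FIRST(B)={a,c}
round 3: (stable)
  FIRST(S)={a}  FIRST(A)={a,c}  FIRST(B)={a,c}

FIRST(A) = ["a", "c"]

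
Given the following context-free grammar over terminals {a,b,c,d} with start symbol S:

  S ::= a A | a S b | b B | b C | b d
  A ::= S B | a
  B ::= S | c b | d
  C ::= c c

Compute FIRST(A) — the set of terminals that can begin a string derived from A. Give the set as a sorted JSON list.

FIRST iteration:
round 1:
  A via A→a: +{a}
  B via B→c b: +{c}
  B via B→d: +{d}
  C via C→c c: +{c}
  S via S→a A: +{a}
  S via S→b B: +{b}
  S: {a,b}  A: {a}  B: {c,d}  C: {c}
round 2:
  A via A→S B: +{b}
  B via B→S: +{a,b}
  S: {a,b}  A: {a,b}  B: {a,b,c,d}  C: {c}
round 3: — fixpoint
  S: {a,b}  A: {a,b}  B: {a,b,c,d}  C: {c}

FIRST(A) = ["a", "b"]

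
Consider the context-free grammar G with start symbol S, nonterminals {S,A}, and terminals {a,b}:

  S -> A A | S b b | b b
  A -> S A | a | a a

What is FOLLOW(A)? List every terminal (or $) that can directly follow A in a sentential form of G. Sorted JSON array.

Compute FIRST by fixpoint:
round 1:
  A via A→a: +{a}
  S via S→A A: +{a}
  S via S→b b: +{b}
  FIRST[S]={a,b}  FIRST[A]={a}
round 2:
  A via A→S A: +{b}
  FIRST[S]={a,b}  FIRST[A]={a,b}
round 3: — fixpoint
  FIRST[S]={a,b}  FIRST[A]={a,b}

Compute FOLLOW by fixpoint:
initialize: $ ∈ FOLLOW(S)
round 1:
  A→S A: FOLLOW(S) ⊇ FIRST(A) = {a,b}; new: +{a,b}
  S→A A: FOLLOW(A) ⊇ FIRST(A) = {a,b}; new: +{a,b}
  S→A A: FOLLOW(A) ⊇ FOLLOW(S) ⊇ {$,a,b}; new: +{$}
  S: {$,a,b}  A: {$,a,b}
round 2: (no change)
  S: {$,a,b}  A: {$,a,b}

FOLLOW(A) = ["$", "a", "b"]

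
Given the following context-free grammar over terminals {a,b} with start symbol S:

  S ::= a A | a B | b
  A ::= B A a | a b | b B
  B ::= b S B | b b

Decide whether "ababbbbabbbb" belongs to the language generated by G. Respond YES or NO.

CNF form of G:
  S -> T0 A | T0 B | b
  A -> B X2 | T0 T1 | T1 B
  B -> T1 T1 | T1 X3
  T0 -> a
  T1 -> b
  X2 -> A T0
  X3 -> S B

Fill CYK table bottom-up:
  [0..0]={T0}  "a"  orig:{}
  [1..1]={S,T1}  "b"  orig:{S}
  [2..2]={T0}  "a"  orig:{}
  [3..3]={S,T1}  "b"  orig:{S}
  [4..4]={S,T1}  "b"  orig:{S}
  [5..5]={S,T1}  "b"  orig:{S}
  [6..6]={S,T1}  "b"  orig:{S}
  [7..7]={T0}  "a"  orig:{}
  [8..8]={S,T1}  "b"  orig:{S}
  [9..9]={S,T1}  "b"  orig:{S}
  [10..10]={S,T1}  "b"  orig:{S}
  [11..11]={S,T1}  "b"  orig:{S}
  [0..1]={A}  "ab"
  [1..2]=∅  "ba"
  [2..3]={A}  "ab"
  [3..4]={B}  "bb"
  [4..5]={B}  "bb"
  [5..6]={B}  "bb"
  [6..7]=∅  "ba"
  [7..8]={A}  "ab"
  [8..9]={B}  "bb"
  [9..10]={B}  "bb"
  [10..11]={B}  "bb"
  [0..2]={X2}  "aba"  orig:{}
  [1..3]=∅  "bab"
  [2..4]={S}  "abb"
  [3..5]={A,X3}  "bbb"  orig:{A}
  [4..6]={A,X3}  "bbb"  orig:{A}
  [5..7]=∅  "bba"
  [6..8]=∅  "bab"
  [7..9]={S}  "abb"
  [8..10]={A,X3}  "bbb"  orig:{A}
  [9..11]={A,X3}  "bbb"  orig:{A}
  [0..3]=∅  "abab"
  [1..4]=∅  "babb"
  [2..5]={S}  "abbb"
  [3..6]={B}  "bbbb"
  [4..7]={X2}  "bbba"  orig:{}
  [5..8]=∅  "bbab"
  [6..9]=∅  "babb"
  [7..10]={S}  "abbb"
  [8..11]={B}  "bbbb"
  [0..4]=∅  "ababb"
  [1..5]=∅  "babbb"
  [2..6]={S,X3}  "abbbb"  orig:{S}
  [3..7]=∅  "bbbba"
  [4..8]=∅  "bbbab"
  [5..9]=∅  "bbabb"
  [6..10]=∅  "babbb"
  [7..11]={S,X3}  "abbbb"  orig:{S}
  [0..5]=∅  "ababbb"
  [1..6]={B}  "babbbb"
  [2..7]=∅  "abbbba"
  [3..8]=∅  "bbbbab"
  [4..9]=∅  "bbbabb"
  [5..10]=∅  "bbabbb"
  [6..11]={B}  "babbbb"
  [0..6]={S}  "ababbbb"
  [1..7]=∅  "babbbba"
  [2..8]=∅  "abbbbab"
  [3..9]=∅  "bbbbabb"
  [4..10]=∅  "bbbabbb"
  [5..11]={A,X3}  "bbabbbb"  orig:{A}
  [0..7]=∅  "ababbbba"
  [1..8]=∅  "babbbbab"
  [2..9]=∅  "abbbbabb"
  [3..10]=∅  "bbbbabbb"
  [4..11]={B}  "bbbabbbb"
  [0..8]=∅  "ababbbbab"
  [1..9]=∅  "babbbbabb"
  [2..10]=∅  "abbbbabbb"
  [3..11]={A,X3}  "bbbbabbbb"  orig:{A}
  [0..9]=∅  "ababbbbabb"
  [1..10]=∅  "babbbbabbb"
  [2..11]={S,X3}  "abbbbabbbb"  orig:{S}
  [0..10]=∅  "ababbbbabbb"
  [1..11]={B}  "babbbbabbbb"
  [0..11]={S}  "ababbbbabbbb"

S ∈ T[0,11] ⇒ YES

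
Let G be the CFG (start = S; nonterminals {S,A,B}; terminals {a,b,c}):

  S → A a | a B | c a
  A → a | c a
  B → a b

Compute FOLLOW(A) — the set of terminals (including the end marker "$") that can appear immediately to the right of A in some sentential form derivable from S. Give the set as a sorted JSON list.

FIRST iteration:
round 1:
  A via A→a: +{a}
  A via A→c a: +{c}
  B via B→a b: +{a}
  S via S→A a: +{a,c}
  S: {a,c}  A: {a,c}  B: {a}
round 2: (no change)
  S: {a,c}  A: {a,c}  B: {a}

Compute FOLLOW by fixpoint:
seed FOLLOW(S) with $
[1]
  S→A a: FOLLOW(A) ⊇ FIRST(a) = {a}; new: +{a}
  S→a B: FOLLOW(B) ⊇ FOLLOW(S) ⊇ {$}; new: +{$}
  FOLLOW[S]={$}  FOLLOW[A]={a}  FOLLOW[B]={$}
[2] (no change)
  FOLLOW[S]={$}  FOLLOW[A]={a}  FOLLOW[B]={$}

FOLLOW(A) = ["a"]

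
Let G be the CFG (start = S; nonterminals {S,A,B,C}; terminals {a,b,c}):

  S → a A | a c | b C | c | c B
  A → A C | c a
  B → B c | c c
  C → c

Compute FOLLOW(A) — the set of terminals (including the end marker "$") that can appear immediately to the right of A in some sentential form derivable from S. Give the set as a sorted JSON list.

Compute FIRST by fixpoint:
pass 1:
  A via A→c a: +{c}
  B via B→c c: +{c}
  C via C→c: +{c}
  S via S→a A: +{a}
  S via S→b C: +{b}
  S via S→c: +{c}
  FIRST[S]={a,b,c}  FIRST[A]={c}  FIRST[B]={c}  FIRST[C]={c}
pass 2: — fixpoint
  FIRST[S]={a,b,c}  FIRST[A]={c}  FIRST[B]={c}  FIRST[C]={c}

FOLLOW iteration:
initialize: $ ∈ FOLLOW(S)
round 1:
  A→A C: FOLLOW(A) ⊇ FIRST(C) = {c}; new: +{c}
  A→A C: FOLLOW(C) ⊇ FOLLOW(A) ⊇ {c}; new: +{c}
  B→B c: FOLLOW(B) ⊇ FIRST(c) = {c}; new: +{c}
  S→a A: FOLLOW(A) ⊇ FOLLOW(S) ⊇ {$}; new: +{$}
  S→b C: FOLLOW(C) ⊇ FOLLOW(S) ⊇ {$}; new: +{$}
  S→c B: FOLLOW(B) ⊇ FOLLOW(S) ⊇ {$}; new: +{$}
  S: {$}  A: {$,c}  B: {$,c}  C: {$,c}
round 2: (stable)
  S: {$}  A: {$,c}  B: {$,c}  C: {$,c}

FOLLOW(A) = ["$", "c"]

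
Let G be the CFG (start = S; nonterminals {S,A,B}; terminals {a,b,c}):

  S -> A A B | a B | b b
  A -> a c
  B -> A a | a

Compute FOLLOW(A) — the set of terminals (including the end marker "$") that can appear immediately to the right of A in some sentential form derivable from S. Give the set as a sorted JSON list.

FIRST sets, iterate to fixpoint:
iter 1:
  A via A→a c: +{a}
  B via B→A a: +{a}
  S via S→A A B: +{a}
  S via S→b b: +{b}
  FIRST[S]={a,b}  FIRST[A]={a}  FIRST[B]={a}
iter 2: (stable)
  FIRST[S]={a,b}  FIRST[A]={a}  FIRST[B]={a}

FOLLOW sets:
initialize: $ ∈ FOLLOW(S)
[1]
  B→A a: FOLLOW(A) ⊇ FIRST(a) = {a}; new: +{a}
  S→A A B: FOLLOW(B) ⊇ FOLLOW(S) ⊇ {$}; new: +{$}
  FOLLOW(S)={$}  FOLLOW(A)={a}  FOLLOW(B)={$}
[2] done
  FOLLOW(S)={$}  FOLLOW(A)={a}  FOLLOW(B)={$}

FOLLOW(A) = ["a"]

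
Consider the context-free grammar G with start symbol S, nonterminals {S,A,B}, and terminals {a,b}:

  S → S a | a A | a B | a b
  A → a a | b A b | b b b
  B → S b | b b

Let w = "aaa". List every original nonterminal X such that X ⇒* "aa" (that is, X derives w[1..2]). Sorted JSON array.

Convert to CNF:
  S -> S T0 | T0 A | T0 B | T0 T1
  A -> T0 T0 | T1 X2 | T1 X3
  B -> S T1 | T1 T1
  T0 -> a
  T1 -> b
  X2 -> A T1
  X3 -> T1 T1

Fill CYK table bottom-up — only the sub-triangle for w[1..2]:
  cell(1,1) a: {T0}  orig:{}
  cell(2,2) a: {T0}  orig:{}
  cell(1,2) aa: {A}

Original NTs in T[1,2] deriving "aa": ["A"]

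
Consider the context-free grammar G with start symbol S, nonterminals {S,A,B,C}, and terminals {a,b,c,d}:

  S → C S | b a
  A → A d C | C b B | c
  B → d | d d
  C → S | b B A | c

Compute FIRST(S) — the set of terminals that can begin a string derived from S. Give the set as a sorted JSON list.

FIRST iteration:
round 1:
  A via A→c: +{c}
  B via B→d: +{d}
  C via C→b B A: +{b}
  C via C→c: +{c}
  S via S→C S: +{b,c}
  FIRST[S]={b,c}  FIRST[A]={c}  FIRST[B]={d}  FIRST[C]={b,c}
round 2:
  A via A→C b B: +{b}
  FIRST[S]={b,c}  FIRST[A]={b,c}  FIRST[B]={d}  FIRST[C]={b,c}
round 3: (stable)
  FIRST[S]={b,c}  FIRST[A]={b,c}  FIRST[B]={d}  FIRST[C]={b,c}

FIRST(S) = ["b", "c"]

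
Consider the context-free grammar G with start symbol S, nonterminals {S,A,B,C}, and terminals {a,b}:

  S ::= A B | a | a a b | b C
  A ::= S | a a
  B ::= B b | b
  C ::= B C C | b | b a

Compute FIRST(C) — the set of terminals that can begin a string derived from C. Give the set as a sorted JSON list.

Compute FIRST by fixpoint:
[1]
  A via A→a a: +{a}
  B via B→b: +{b}
  C via C→B C C: +{b}
  S via S→A B: +{a}
  S via S→b C: +{b}
  S: {a,b}  A: {a}  B: {b}  C: {b}
[2]
  A via A→S: +{b}
  S: {a,b}  A: {a,b}  B: {b}  C: {b}
[3] (no change)
  S: {a,b}  A: {a,b}  B: {b}  C: {b}

FIRST(C) = ["b"]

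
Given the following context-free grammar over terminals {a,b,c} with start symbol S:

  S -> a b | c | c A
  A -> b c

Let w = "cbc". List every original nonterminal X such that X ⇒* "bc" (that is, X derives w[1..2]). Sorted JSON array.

Convert to CNF:
  S -> T1 A | T2 T0 | c
  A -> T0 T1
  T0 -> b
  T1 -> c
  T2 -> a

Fill CYK table bottom-up — only the sub-triangle for w[1..2]:
  T[1,1] 'b' = {T0}  orig:{}
  T[2,2] 'c' = {S,T1}  orig:{S}
  T[1,2] 'bc' = {A}

Original NTs in T[1,2] deriving "bc": ["A"]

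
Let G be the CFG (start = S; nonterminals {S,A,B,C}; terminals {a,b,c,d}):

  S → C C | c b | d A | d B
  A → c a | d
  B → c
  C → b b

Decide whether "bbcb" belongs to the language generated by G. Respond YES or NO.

CNF form of G:
  S -> C C | T0 T2 | T3 A | T3 B
  A -> T0 T1 | d
  B -> c
  C -> T2 T2
  T0 -> c
  T1 -> a
  T2 -> b
  T3 -> d

CYK fill:
  cell(0,0) b: {T2}  orig:{}
  cell(1,1) b: {T2}  orig:{}
  cell(2,2) c: {B,T0}  orig:{B}
  cell(3,3) b: {T2}  orig:{}
  cell(0,1) bb: {C}
  cell(1,2) bc: ∅
  cell(2,3) cb: {S}
  cell(0,2) bbc: ∅
  cell(1,3) bcb: ∅
  cell(0,3) bbcb: ∅

S ∉ T[0,3] ⇒ NO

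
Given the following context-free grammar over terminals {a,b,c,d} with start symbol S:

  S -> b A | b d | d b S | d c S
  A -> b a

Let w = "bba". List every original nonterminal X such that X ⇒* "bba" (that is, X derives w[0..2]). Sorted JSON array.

Convert to CNF:
  S -> T0 A | T0 T2 | T2 X4 | T2 X5
  A -> T0 T1
  T0 -> b
  T1 -> a
  T2 -> d
  T3 -> c
  X4 -> T0 S
  X5 -> T3 S

CYK fill (cells [i..j] with 0 ≤ i ≤ j ≤ 2 only):
  T[0,0] 'b' = {T0}  orig:{}
  T[1,1] 'b' = {T0}  orig:{}
  T[2,2] 'a' = {T1}  orig:{}
  T[0,1] 'bb' = ∅
  T[1,2] 'ba' = {A}
  T[0,2] 'bba' = {S}

Original NTs in T[0,2] deriving "bba": ["S"]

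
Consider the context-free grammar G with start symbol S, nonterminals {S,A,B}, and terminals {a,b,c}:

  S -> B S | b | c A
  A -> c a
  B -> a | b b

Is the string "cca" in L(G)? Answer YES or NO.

Convert to CNF:
  S -> B S | T0 A | b
  A -> T0 T1
  B -> T2 T2 | a
  T0 -> c
  T1 -> a
  T2 -> b

CYK fill:
  cell(0,0) c: {T0}  orig:{}
  cell(1,1) c: {T0}  orig:{}
  cell(2,2) a: {B,T1}  orig:{B}
  cell(0,1) cc: ∅
  cell(1,2) ca: {A}
  cell(0,2) cca: {S}

S ∈ T[0,2] ⇒ YES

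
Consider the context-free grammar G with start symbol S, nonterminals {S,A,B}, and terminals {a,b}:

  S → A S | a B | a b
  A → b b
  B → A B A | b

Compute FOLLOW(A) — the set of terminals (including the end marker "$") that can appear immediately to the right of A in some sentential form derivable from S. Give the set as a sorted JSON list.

Compute FIRST by fixpoint:
round 1:
  A via A→b b: +{b}
  B via B→A B A: +{b}
  S via S→A S: +{b}
  S via S→a B: +{a}
  S: {a,b}  A: {b}  B: {b}
round 2: (stable)
  S: {a,b}  A: {b}  B: {b}

Compute FOLLOW by fixpoint:
FOLLOW(S) := {$}
pass 1:
  B→A B A: FOLLOW(A) ⊇ FIRST(B) = {b}; new: +{b}
  B→A B A: FOLLOW(B) ⊇ FIRST(A) = {b}; new: +{b}
  S→A S: FOLLOW(A) ⊇ FIRST(S) = {a,b}; new: +{a}
  S→a B: FOLLOW(B) ⊇ FOLLOW(S) ⊇ {$}; new: +{$}
  FOLLOW[S]={$}  FOLLOW[A]={a,b}  FOLLOW[B]={$,b}
pass 2:
  B→A B A: FOLLOW(A) ⊇ FOLLOW(B) ⊇ {$,b}; new: +{$}
  FOLLOW[S]={$}  FOLLOW[A]={$,a,b}  FOLLOW[B]={$,b}
pass 3: (no change)
  FOLLOW[S]={$}  FOLLOW[A]={$,a,b}  FOLLOW[B]={$,b}

FOLLOW(A) = ["$", "a", "b"]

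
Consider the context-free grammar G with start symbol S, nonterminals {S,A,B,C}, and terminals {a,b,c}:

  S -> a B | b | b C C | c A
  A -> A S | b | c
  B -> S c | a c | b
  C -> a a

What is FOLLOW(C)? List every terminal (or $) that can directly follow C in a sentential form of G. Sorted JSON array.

FIRST sets, iterate to fixpoint:
[1]
  A via A→b: +{b}
  A via A→c: +{c}
  B via B→a c: +{a}
  B via B→b: +{b}
  C via C→a a: +{a}
  S via S→a B: +{a}
  S via S→b: +{b}
  S via S→c A: +{c}
  FIRST[S]={a,b,c}  FIRST[A]={b,c}  FIRST[B]={a,b}  FIRST[C]={a}
[2]
  B via B→S c: +{c}
  FIRST[S]={a,b,c}  FIRST[A]={b,c}  FIRST[B]={a,b,c}  FIRST[C]={a}
[3] done
  FIRST[S]={a,b,c}  FIRST[A]={b,c}  FIRST[B]={a,b,c}  FIRST[C]={a}

Compute FOLLOW by fixpoint:
initialize: $ ∈ FOLLOW(S)
iter 1:
  A→A S: FOLLOW(A) ⊇ FIRST(S) = {a,b,c}; new: +{a,b,c}
  A→A S: FOLLOW(S) ⊇ FOLLOW(A) ⊇ {a,b,c}; new: +{a,b,c}
  S→a B: FOLLOW(B) ⊇ FOLLOW(S) ⊇ {$,a,b,c}; new: +{$,a,b,c}
  S→b C C: FOLLOW(C) ⊇ FIRST(C) = {a}; new: +{a}
  S→b C C: FOLLOW(C) ⊇ FOLLOW(S) ⊇ {$,a,b,c}; new: +{$,b,c}
  S→c A: FOLLOW(A) ⊇ FOLLOW(S) ⊇ {$,a,b,c}; new: +{$}
  FOLLOW[S]={$,a,b,c}  FOLLOW[A]={$,a,b,c}  FOLLOW[B]={$,a,b,c}  FOLLOW[C]={$,a,b,c}
iter 2: — fixpoint
  FOLLOW[S]={$,a,b,c}  FOLLOW[A]={$,a,b,c}  FOLLOW[B]={$,a,b,c}  FOLLOW[C]={$,a,b,c}

FOLLOW(C) = ["$", "a", "b", "c"]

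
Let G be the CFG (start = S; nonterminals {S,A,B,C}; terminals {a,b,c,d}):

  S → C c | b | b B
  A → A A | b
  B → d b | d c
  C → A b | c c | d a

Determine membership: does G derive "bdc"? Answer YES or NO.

Convert to CNF:
  S -> C T2 | T1 B | b
  A -> A A | b
  B -> T0 T1 | T0 T2
  C -> A T1 | T0 T3 | T2 T2
  T0 -> d
  T1 -> b
  T2 -> c
  T3 -> a

CYK fill:
  [0..0]={A,S,T1}  "b"  orig:{A,S}
  [1..1]={T0}  "d"  orig:{}
  [2..2]={T2}  "c"  orig:{}
  [0..1]=∅  "bd"
  [1..2]={B}  "dc"
  [0..2]={S}  "bdc"

S ∈ T[0,2] ⇒ YES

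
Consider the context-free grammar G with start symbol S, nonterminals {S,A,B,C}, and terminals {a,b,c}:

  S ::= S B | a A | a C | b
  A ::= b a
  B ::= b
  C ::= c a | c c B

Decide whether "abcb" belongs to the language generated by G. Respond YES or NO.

CNF form of G:
  S -> S B | T1 A | T1 C | b
  A -> T0 T1
  B -> b
  C -> T2 T1 | T2 X3
  T0 -> b
  T1 -> a
  T2 -> c
  X3 -> T2 B

CYK table (by increasing span):
  T[0,0] 'a' = {T1}  orig:{}
  T[1,1] 'b' = {B,S,T0}  orig:{B,S}
  T[2,2] 'c' = {T2}  orig:{}
  T[3,3] 'b' = {B,S,T0}  orig:{B,S}
  T[0,1] 'ab' = ∅
  T[1,2] 'bc' = ∅
  T[2,3] 'cb' = {X3}  orig:{}
  T[0,2] 'abc' = ∅
  T[1,3] 'bcb' = ∅
  T[0,3] 'abcb' = ∅

S ∉ T[0,3] ⇒ NO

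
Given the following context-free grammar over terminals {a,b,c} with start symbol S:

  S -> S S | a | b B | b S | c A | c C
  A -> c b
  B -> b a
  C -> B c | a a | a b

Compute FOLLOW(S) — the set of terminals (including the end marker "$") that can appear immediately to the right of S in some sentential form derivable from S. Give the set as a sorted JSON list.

FIRST iteration:
pass 1:
  A via A→c b: +{c}
  B via B→b a: +{b}
  C via C→B c: +{b}
  C via C→a a: +{a}
  S via S→a: +{a}
  S via S→b B: +{b}
  S via S→c A: +{c}
  S: {a,b,c}  A: {c}  B: {b}  C: {a,b}
pass 2: (stable)
  S: {a,b,c}  A: {c}  B: {b}  C: {a,b}

FOLLOW sets:
initialize: $ ∈ FOLLOW(S)
pass 1:
  C→B c: FOLLOW(B) ⊇ FIRST(c) = {c}; new: +{c}
  S→S S: FOLLOW(S) ⊇ FIRST(S) = {a,b,c}; new: +{a,b,c}
  S→b B: FOLLOW(B) ⊇ FOLLOW(S) ⊇ {$,a,b,c}; new: +{$,a,b}
  S→c A: FOLLOW(A) ⊇ FOLLOW(S) ⊇ {$,a,b,c}; new: +{$,a,b,c}
  S→c C: FOLLOW(C) ⊇ FOLLOW(S) ⊇ {$,a,b,c}; new: +{$,a,b,c}
  FOLLOW(S)={$,a,b,c}  FOLLOW(A)={$,a,b,c}  FOLLOW(B)={$,a,b,c}  FOLLOW(C)={$,a,b,c}
pass 2: (stable)
  FOLLOW(S)={$,a,b,c}  FOLLOW(A)={$,a,b,c}  FOLLOW(B)={$,a,b,c}  FOLLOW(C)={$,a,b,c}

FOLLOW(S) = ["$", "a", "b", "c"]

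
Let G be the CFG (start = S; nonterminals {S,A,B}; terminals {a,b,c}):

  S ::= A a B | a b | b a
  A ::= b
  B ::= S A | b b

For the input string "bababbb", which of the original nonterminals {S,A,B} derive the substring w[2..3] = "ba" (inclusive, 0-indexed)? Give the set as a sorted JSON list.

Convert to CNF:
  S -> A X2 | T0 T1 | T1 T0
  A -> b
  B -> S A | T0 T0
  T0 -> b
  T1 -> a
  X2 -> T1 B

CYK fill — only the sub-triangle for w[2..3]:
  T[2,2] 'b' = {A,T0}  orig:{A}
  T[3,3] 'a' = {T1}  orig:{}
  T[2,3] 'ba' = {S}

Original NTs in T[2,3] deriving "ba": ["S"]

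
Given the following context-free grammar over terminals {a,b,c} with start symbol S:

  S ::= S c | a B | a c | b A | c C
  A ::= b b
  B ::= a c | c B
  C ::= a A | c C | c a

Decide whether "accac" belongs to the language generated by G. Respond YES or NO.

Convert to CNF:
  S -> S T2 | T0 A | T1 B | T1 T2 | T2 C
  A -> T0 T0
  B -> T1 T2 | T2 B
  C -> T1 A | T2 C | T2 T1
  T0 -> b
  T1 -> a
  T2 -> c

CYK fill:
  [0..0]={T1}  "a"  orig:{}
  [1..1]={T2}  "c"  orig:{}
  [2..2]={T2}  "c"  orig:{}
  [3..3]={T1}  "a"  orig:{}
  [4..4]={T2}  "c"  orig:{}
  [0..1]={B,S}  "ac"
  [1..2]=∅  "cc"
  [2..3]={C}  "ca"
  [3..4]={B,S}  "ac"
  [0..2]={S}  "acc"
  [1..3]={C,S}  "cca"
  [2..4]={B}  "cac"
  [0..3]=∅  "acca"
  [1..4]={B,S}  "ccac"
  [0..4]={S}  "accac"

S ∈ T[0,4] ⇒ YES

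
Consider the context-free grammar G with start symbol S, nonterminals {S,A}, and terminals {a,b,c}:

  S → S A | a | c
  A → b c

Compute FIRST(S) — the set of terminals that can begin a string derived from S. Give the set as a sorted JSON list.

Compute FIRST by fixpoint:
pass 1:
  A via A→b c: +{b}
  S via S→a: +{a}
  S via S→c: +{c}
  S: {a,c}  A: {b}
pass 2: — fixpoint
  S: {a,c}  A: {b}

FIRST(S) = ["a", "c"]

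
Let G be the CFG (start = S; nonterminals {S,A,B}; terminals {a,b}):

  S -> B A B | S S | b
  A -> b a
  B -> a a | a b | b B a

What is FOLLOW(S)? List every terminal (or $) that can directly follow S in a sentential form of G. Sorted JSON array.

FIRST sets, iterate to fixpoint:
[1]
  A via A→b a: +{b}
  B via B→a a: +{a}
  B via B→b B a: +{b}
  S via S→B A B: +{a,b}
  S: {a,b}  A: {b}  B: {a,b}
[2] (no change)
  S: {a,b}  A: {b}  B: {a,b}

FOLLOW sets:
seed FOLLOW(S) with $
iter 1:
  B→b B a: FOLLOW(B) ⊇ FIRST(a) = {a}; new: +{a}
  S→B A B: FOLLOW(B) ⊇ FIRST(A) = {b}; new: +{b}
  S→B A B: FOLLOW(A) ⊇ FIRST(B) = {a,b}; new: +{a,b}
  S→B A B: FOLLOW(B) ⊇ FOLLOW(S) ⊇ {$}; new: +{$}
  S→S S: FOLLOW(S) ⊇ FIRST(S) = {a,b}; new: +{a,b}
  FOLLOW[S]={$,a,b}  FOLLOW[A]={a,b}  FOLLOW[B]={$,a,b}
iter 2: (stable)
  FOLLOW[S]={$,a,b}  FOLLOW[A]={a,b}  FOLLOW[B]={$,a,b}

FOLLOW(S) = ["$", "a", "b"]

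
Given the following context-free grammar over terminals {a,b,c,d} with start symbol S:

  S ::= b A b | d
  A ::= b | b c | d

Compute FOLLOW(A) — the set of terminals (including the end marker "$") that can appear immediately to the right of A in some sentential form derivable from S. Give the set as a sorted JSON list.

Compute FIRST by fixpoint:
[1]
  A via A→b: +{b}
  A via A→d: +{d}
  S via S→b A b: +{b}
  S via S→d: +{d}
  FIRST[S]={b,d}  FIRST[A]={b,d}
[2] — fixpoint
  FIRST[S]={b,d}  FIRST[A]={b,d}

Compute FOLLOW by fixpoint:
FOLLOW(S) := {$}
round 1:
  S→b A b: FOLLOW(A) ⊇ FIRST(b) = {b}; new: +{b}
  S: {$}  A: {b}
round 2: (no change)
  S: {$}  A: {b}

FOLLOW(A) = ["b"]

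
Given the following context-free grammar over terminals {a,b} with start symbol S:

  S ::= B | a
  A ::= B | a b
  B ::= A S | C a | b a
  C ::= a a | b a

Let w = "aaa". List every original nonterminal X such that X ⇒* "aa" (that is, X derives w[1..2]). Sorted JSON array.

Convert to CNF:
  S -> A S | C T0 | T1 T0 | a
  A -> A S | C T0 | T0 T1 | T1 T0
  B -> A S | C T0 | T1 T0
  C -> T0 T0 | T1 T0
  T0 -> a
  T1 -> b

CYK table (by increasing span) (cells [i..j] with 1 ≤ i ≤ j ≤ 2 only):
  T[1,1] 'a' = {S,T0}  orig:{S}
  T[2,2] 'a' = {S,T0}  orig:{S}
  T[1,2] 'aa' = {C}

Original NTs in T[1,2] deriving "aa": ["C"]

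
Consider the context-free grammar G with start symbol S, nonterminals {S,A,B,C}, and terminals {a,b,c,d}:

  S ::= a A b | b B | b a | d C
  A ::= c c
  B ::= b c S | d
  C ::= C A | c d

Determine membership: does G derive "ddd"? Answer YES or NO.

CNF form of G:
  S -> T1 B | T1 T3 | T2 C | T3 X5
  A -> T0 T0
  B -> T1 X4 | d
  C -> C A | T0 T2
  T0 -> c
  T1 -> b
  T2 -> d
  T3 -> a
  X4 -> T0 S
  X5 -> A T1

CYK fill:
  cell(0,0) d: {B,T2}  orig:{B}
  cell(1,1) d: {B,T2}  orig:{B}
  cell(2,2) d: {B,T2}  orig:{B}
  cell(0,1) dd: ∅
  cell(1,2) dd: ∅
  cell(0,2) ddd: ∅

S ∉ T[0,2] ⇒ NO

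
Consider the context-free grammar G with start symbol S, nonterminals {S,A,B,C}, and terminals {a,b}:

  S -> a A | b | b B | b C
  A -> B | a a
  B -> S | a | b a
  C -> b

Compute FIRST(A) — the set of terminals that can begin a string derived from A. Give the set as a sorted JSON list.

FIRST sets, iterate to fixpoint:
iter 1:
  A via A→a a: +{a}
  B via B→a: +{a}
  B via B→b a: +{b}
  C via C→b: +{b}
  S via S→a A: +{a}
  S via S→b: +{b}
  S: {a,b}  A: {a}  B: {a,b}  C: {b}
iter 2:
  A via A→B: +{b}
  S: {a,b}  A: {a,b}  B: {a,b}  C: {b}
iter 3: (stable)
  S: {a,b}  A: {a,b}  B: {a,b}  C: {b}

FIRST(A) = ["a", "b"]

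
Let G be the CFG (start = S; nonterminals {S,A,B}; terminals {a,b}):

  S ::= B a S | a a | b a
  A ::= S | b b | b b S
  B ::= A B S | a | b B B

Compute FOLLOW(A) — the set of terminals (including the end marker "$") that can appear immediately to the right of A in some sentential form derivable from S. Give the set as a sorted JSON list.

FIRST iteration:
iter 1:
  A via A→b b: +{b}
  B via B→A B S: +{b}
  B via B→a: +{a}
  S via S→B a S: +{a,b}
  S: {a,b}  A: {b}  B: {a,b}
iter 2:
  A via A→S: +{a}
  S: {a,b}  A: {a,b}  B: {a,b}
iter 3: — fixpoint
  S: {a,b}  A: {a,b}  B: {a,b}

Compute FOLLOW by fixpoint:
initialize: $ ∈ FOLLOW(S)
[1]
  B→A B S: FOLLOW(A) ⊇ FIRST(B) = {a,b}; new: +{a,b}
  B→A B S: FOLLOW(B) ⊇ FIRST(S) = {a,b}; new: +{a,b}
  B→A B S: FOLLOW(S) ⊇ FOLLOW(B) ⊇ {a,b}; new: +{a,b}
  FOLLOW[S]={$,a,b}  FOLLOW[A]={a,b}  FOLLOW[B]={a,b}
[2] done
  FOLLOW[S]={$,a,b}  FOLLOW[A]={a,b}  FOLLOW[B]={a,b}

FOLLOW(A) = ["a", "b"]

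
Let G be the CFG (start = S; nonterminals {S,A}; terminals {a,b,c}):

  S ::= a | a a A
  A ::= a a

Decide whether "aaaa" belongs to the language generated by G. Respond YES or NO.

CNF form of G:
  S -> T0 X1 | a
  A -> T0 T0
  T0 -> a
  X1 -> T0 A

CYK fill:
  [0..0]={S,T0}  "a"  orig:{S}
  [1..1]={S,T0}  "a"  orig:{S}
  [2..2]={S,T0}  "a"  orig:{S}
  [3..3]={S,T0}  "a"  orig:{S}
  [0..1]={A}  "aa"
  [1..2]={A}  "aa"
  [2..3]={A}  "aa"
  [0..2]={X1}  "aaa"  orig:{}
  [1..3]={X1}  "aaa"  orig:{}
  [0..3]={S}  "aaaa"

S ∈ T[0,3] ⇒ YES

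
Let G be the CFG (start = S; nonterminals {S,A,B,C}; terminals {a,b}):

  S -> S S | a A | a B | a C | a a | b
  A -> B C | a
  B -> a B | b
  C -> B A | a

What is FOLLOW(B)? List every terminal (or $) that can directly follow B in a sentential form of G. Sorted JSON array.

Compute FIRST by fixpoint:
[1]
  A via A→a: +{a}
  B via B→a B: +{a}
  B via B→b: +{b}
  C via C→B A: +{a,b}
  S via S→a A: +{a}
  S via S→b: +{b}
  FIRST[S]={a,b}  FIRST[A]={a}  FIRST[B]={a,b}  FIRST[C]={a,b}
[2]
  A via A→B C: +{b}
  FIRST[S]={a,b}  FIRST[A]={a,b}  FIRST[B]={a,b}  FIRST[C]={a,b}
[3] done
  FIRST[S]={a,b}  FIRST[A]={a,b}  FIRST[B]={a,b}  FIRST[C]={a,b}

FOLLOW sets:
seed FOLLOW(S) with $
round 1:
  A→B C: FOLLOW(B) ⊇ FIRST(C) = {a,b}; new: +{a,b}
  S→S S: FOLLOW(S) ⊇ FIRST(S) = {a,b}; new: +{a,b}
  S→a A: FOLLOW(A) ⊇ FOLLOW(S) ⊇ {$,a,b}; new: +{$,a,b}
  S→a B: FOLLOW(B) ⊇ FOLLOW(S) ⊇ {$,a,b}; new: +{$}
  S→a C: FOLLOW(C) ⊇ FOLLOW(S) ⊇ {$,a,b}; new: +{$,a,b}
  S: {$,a,b}  A: {$,a,b}  B: {$,a,b}  C: {$,a,b}
round 2: done
  S: {$,a,b}  A: {$,a,b}  B: {$,a,b}  C: {$,a,b}

FOLLOW(B) = ["$", "a", "b"]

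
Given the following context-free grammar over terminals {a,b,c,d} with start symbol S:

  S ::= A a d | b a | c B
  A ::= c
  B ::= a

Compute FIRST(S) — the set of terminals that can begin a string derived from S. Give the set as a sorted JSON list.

Compute FIRST by fixpoint:
[1]
  A via A→c: +{c}
  B via B→a: +{a}
  S via S→A a d: +{c}
  S via S→b a: +{b}
  S: {b,c}  A: {c}  B: {a}
[2] — fixpoint
  S: {b,c}  A: {c}  B: {a}

FIRST(S) = ["b", "c"]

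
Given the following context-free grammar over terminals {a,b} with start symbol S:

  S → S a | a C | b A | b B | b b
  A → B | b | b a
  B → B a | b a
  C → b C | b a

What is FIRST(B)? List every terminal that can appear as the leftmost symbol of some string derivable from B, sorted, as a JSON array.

FIRST sets, iterate to fixpoint:
[1]
  A via A→b: +{b}
  B via B→b a: +{b}
  C via C→b C: +{b}
  S via S→a C: +{a}
  S via S→b A: +{b}
  FIRST[S]={a,b}  FIRST[A]={b}  FIRST[B]={b}  FIRST[C]={b}
[2] (stable)
  FIRST[S]={a,b}  FIRST[A]={b}  FIRST[B]={b}  FIRST[C]={b}

FIRST(B) = ["b"]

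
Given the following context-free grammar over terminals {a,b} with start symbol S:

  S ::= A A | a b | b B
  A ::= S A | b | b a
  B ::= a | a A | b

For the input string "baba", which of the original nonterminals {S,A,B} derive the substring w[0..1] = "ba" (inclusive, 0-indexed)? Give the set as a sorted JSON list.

Convert to CNF:
  S -> A A | T0 B | T1 T0
  A -> S A | T0 T1 | b
  B -> T1 A | a | b
  T0 -> b
  T1 -> a

Fill CYK table bottom-up (cells [i..j] with 0 ≤ i ≤ j ≤ 1 only):
  cell(0,0) b: {A,B,T0}  orig:{A,B}
  cell(1,1) a: {B,T1}  orig:{B}
  cell(0,1) ba: {A,S}

Original NTs in T[0,1] deriving "ba": ["A", "S"]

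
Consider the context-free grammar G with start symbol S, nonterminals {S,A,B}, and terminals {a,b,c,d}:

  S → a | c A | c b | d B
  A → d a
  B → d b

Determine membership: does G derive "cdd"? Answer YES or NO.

CNF form of G:
  S -> T0 B | T3 A | T3 T2 | a
  A -> T0 T1
  B -> T0 T2
  T0 -> d
  T1 -> a
  T2 -> b
  T3 -> c

Fill CYK table bottom-up:
  cell(0,0) c: {T3}  orig:{}
  cell(1,1) d: {T0}  orig:{}
  cell(2,2) d: {T0}  orig:{}
  cell(0,1) cd: ∅
  cell(1,2) dd: ∅
  cell(0,2) cdd: ∅

S ∉ T[0,2] ⇒ NO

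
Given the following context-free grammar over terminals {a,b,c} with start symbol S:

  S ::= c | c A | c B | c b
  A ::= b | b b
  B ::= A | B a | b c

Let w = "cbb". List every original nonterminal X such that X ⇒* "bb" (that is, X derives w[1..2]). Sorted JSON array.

Convert to CNF:
  S -> T2 A | T2 B | T2 T0 | c
  A -> T0 T0 | b
  B -> B T1 | T0 T0 | T0 T2 | b
  T0 -> b
  T1 -> a
  T2 -> c

CYK fill (cells [i..j] with 1 ≤ i ≤ j ≤ 2 only):
  cell(1,1) b: {A,B,T0}  orig:{A,B}
  cell(2,2) b: {A,B,T0}  orig:{A,B}
  cell(1,2) bb: {A,B}

Original NTs in T[1,2] deriving "bb": ["A", "B"]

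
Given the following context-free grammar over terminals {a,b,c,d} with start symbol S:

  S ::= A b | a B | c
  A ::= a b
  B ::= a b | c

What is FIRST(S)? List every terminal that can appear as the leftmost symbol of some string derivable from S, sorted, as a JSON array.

FIRST sets, iterate to fixpoint:
iter 1:
  A via A→a b: +{a}
  B via B→a b: +{a}
  B via B→c: +{c}
  S via S→A b: +{a}
  S via S→c: +{c}
  FIRST[S]={a,c}  FIRST[A]={a}  FIRST[B]={a,c}
iter 2: (no change)
  FIRST[S]={a,c}  FIRST[A]={a}  FIRST[B]={a,c}

FIRST(S) = ["a", "c"]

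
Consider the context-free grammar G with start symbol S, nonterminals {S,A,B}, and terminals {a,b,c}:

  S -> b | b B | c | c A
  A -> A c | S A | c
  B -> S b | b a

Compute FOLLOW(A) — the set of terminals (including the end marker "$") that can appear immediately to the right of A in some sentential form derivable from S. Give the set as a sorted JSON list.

Compute FIRST by fixpoint:
iter 1:
  A via A→c: +{c}
  B via B→b a: +{b}
  S via S→b: +{b}
  S via S→c: +{c}
  S: {b,c}  A: {c}  B: {b}
iter 2:
  A via A→S A: +{b}
  B via B→S b: +{c}
  S: {b,c}  A: {b,c}  B: {b,c}
iter 3: done
  S: {b,c}  A: {b,c}  B: {b,c}

FOLLOW iteration:
FOLLOW(S) := {$}
iter 1:
  A→A c: FOLLOW(A) ⊇ FIRST(c) = {c}; new: +{c}
  A→S A: FOLLOW(S) ⊇ FIRST(A) = {b,c}; new: +{b,c}
  S→b B: FOLLOW(B) ⊇ FOLLOW(S) ⊇ {$,b,c}; new: +{$,b,c}
  S→c A: FOLLOW(A) ⊇ FOLLOW(S) ⊇ {$,b,c}; new: +{$,b}
  FOLLOW[S]={$,b,c}  FOLLOW[A]={$,b,c}  FOLLOW[B]={$,b,c}
iter 2: (stable)
  FOLLOW[S]={$,b,c}  FOLLOW[A]={$,b,c}  FOLLOW[B]={$,b,c}

FOLLOW(A) = ["$", "b", "c"]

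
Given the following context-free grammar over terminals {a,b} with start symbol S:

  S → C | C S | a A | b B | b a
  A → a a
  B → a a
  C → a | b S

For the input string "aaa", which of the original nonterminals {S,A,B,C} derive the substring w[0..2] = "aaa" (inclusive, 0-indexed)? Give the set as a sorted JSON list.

CNF form of G:
  S -> C S | T0 A | T1 B | T1 S | T1 T0 | a
  A -> T0 T0
  B -> T0 T0
  C -> T1 S | a
  T0 -> a
  T1 -> b

Fill CYK table bottom-up — only the sub-triangle for w[0..2]:
  [0..0]={C,S,T0}  "a"  orig:{C,S}
  [1..1]={C,S,T0}  "a"  orig:{C,S}
  [2..2]={C,S,T0}  "a"  orig:{C,S}
  [0..1]={A,B,S}  "aa"
  [1..2]={A,B,S}  "aa"
  [0..2]={S}  "aaa"

Original NTs in T[0,2] deriving "aaa": ["S"]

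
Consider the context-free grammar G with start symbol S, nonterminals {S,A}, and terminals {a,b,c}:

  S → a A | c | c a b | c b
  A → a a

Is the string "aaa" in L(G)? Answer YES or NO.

Convert to CNF:
  S -> T0 A | T1 T2 | T1 X3 | c
  A -> T0 T0
  T0 -> a
  T1 -> c
  T2 -> b
  X3 -> T0 T2

Fill CYK table bottom-up:
  cell(0,0) a: {T0}  orig:{}
  cell(1,1) a: {T0}  orig:{}
  cell(2,2) a: {T0}  orig:{}
  cell(0,1) aa: {A}
  cell(1,2) aa: {A}
  cell(0,2) aaa: {S}

S ∈ T[0,2] ⇒ YES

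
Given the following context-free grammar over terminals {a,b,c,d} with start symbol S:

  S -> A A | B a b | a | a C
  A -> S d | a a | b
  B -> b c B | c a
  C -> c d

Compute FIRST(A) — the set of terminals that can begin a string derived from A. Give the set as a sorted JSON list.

FIRST iteration:
pass 1:
  A via A→a a: +{a}
  A via A→b: +{b}
  B via B→b c B: +{b}
  B via B→c a: +{c}
  C via C→c d: +{c}
  S via S→A A: +{a,b}
  S via S→B a b: +{c}
  FIRST(S)={a,b,c}  FIRST(A)={a,b}  FIRST(B)={b,c}  FIRST(C)={c}
pass 2:
  A via A→S d: +{c}
  FIRST(S)={a,b,c}  FIRST(A)={a,b,c}  FIRST(B)={b,c}  FIRST(C)={c}
pass 3: done
  FIRST(S)={a,b,c}  FIRST(A)={a,b,c}  FIRST(B)={b,c}  FIRST(C)={c}

FIRST(A) = ["a", "b", "c"]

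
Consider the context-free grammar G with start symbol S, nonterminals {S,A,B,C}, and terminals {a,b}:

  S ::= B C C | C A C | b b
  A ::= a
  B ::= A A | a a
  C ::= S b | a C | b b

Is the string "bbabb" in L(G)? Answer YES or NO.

Convert to CNF:
  S -> B X2 | C X3 | T1 T1
  A -> a
  B -> A A | T0 T0
  C -> S T1 | T0 C | T1 T1
  T0 -> a
  T1 -> b
  X2 -> C C
  X3 -> A C

Fill CYK table bottom-up:
  cell(0,0) b: {T1}  orig:{}
  cell(1,1) b: {T1}  orig:{}
  cell(2,2) a: {A,T0}  orig:{A}
  cell(3,3) b: {T1}  orig:{}
  cell(4,4) b: {T1}  orig:{}
  cell(0,1) bb: {C,S}
  cell(1,2) ba: ∅
  cell(2,3) ab: ∅
  cell(3,4) bb: {C,S}
  cell(0,2) bba: ∅
  cell(1,3) bab: ∅
  cell(2,4) abb: {C,X3}  orig:{C}
  cell(0,3) bbab: ∅
  cell(1,4) babb: ∅
  cell(0,4) bbabb: {S,X2}  orig:{S}

S ∈ T[0,4] ⇒ YES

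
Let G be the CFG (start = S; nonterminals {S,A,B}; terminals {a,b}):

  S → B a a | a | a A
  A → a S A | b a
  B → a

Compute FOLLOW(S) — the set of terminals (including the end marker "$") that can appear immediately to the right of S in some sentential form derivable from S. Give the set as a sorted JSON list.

FIRST sets, iterate to fixpoint:
iter 1:
  A via A→a S A: +{a}
  A via A→b a: +{b}
  B via B→a: +{a}
  S via S→B a a: +{a}
  FIRST(S)={a}  FIRST(A)={a,b}  FIRST(B)={a}
iter 2: — fixpoint
  FIRST(S)={a}  FIRST(A)={a,b}  FIRST(B)={a}

Compute FOLLOW by fixpoint:
initialize: $ ∈ FOLLOW(S)
[1]
  A→a S A: FOLLOW(S) ⊇ FIRST(A) = {a,b}; new: +{a,b}
  S→B a a: FOLLOW(B) ⊇ FIRST(a) = {a}; new: +{a}
  S→a A: FOLLOW(A) ⊇ FOLLOW(S) ⊇ {$,a,b}; new: +{$,a,b}
  S: {$,a,b}  A: {$,a,b}  B: {a}
[2] (stable)
  S: {$,a,b}  A: {$,a,b}  B: {a}

FOLLOW(S) = ["$", "a", "b"]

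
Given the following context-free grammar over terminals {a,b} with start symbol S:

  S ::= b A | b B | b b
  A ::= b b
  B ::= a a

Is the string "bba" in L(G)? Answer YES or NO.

Convert to CNF:
  S -> T0 A | T0 B | T0 T0
  A -> T0 T0
  B -> T1 T1
  T0 -> b
  T1 -> a

CYK table (by increasing span):
  T[0,0] 'b' = {T0}  orig:{}
  T[1,1] 'b' = {T0}  orig:{}
  T[2,2] 'a' = {T1}  orig:{}
  T[0,1] 'bb' = {A,S}
  T[1,2] 'ba' = ∅
  T[0,2] 'bba' = ∅

S ∉ T[0,2] ⇒ NO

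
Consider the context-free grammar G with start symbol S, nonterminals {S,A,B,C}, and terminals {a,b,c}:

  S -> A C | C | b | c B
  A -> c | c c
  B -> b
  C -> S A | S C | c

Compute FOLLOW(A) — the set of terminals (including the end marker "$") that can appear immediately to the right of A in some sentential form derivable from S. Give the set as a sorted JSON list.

FIRST sets, iterate to fixpoint:
round 1:
  A via A→c: +{c}
  B via B→b: +{b}
  C via C→c: +{c}
  S via S→A C: +{c}
  S via S→b: +{b}
  S: {b,c}  A: {c}  B: {b}  C: {c}
round 2:
  C via C→S A: +{b}
  S: {b,c}  A: {c}  B: {b}  C: {b,c}
round 3: done
  S: {b,c}  A: {c}  B: {b}  C: {b,c}

FOLLOW sets:
seed FOLLOW(S) with $
iter 1:
  C→S A: FOLLOW(S) ⊇ FIRST(A) = {c}; new: +{c}
  C→S C: FOLLOW(S) ⊇ FIRST(C) = {b,c}; new: +{b}
  S→A C: FOLLOW(A) ⊇ FIRST(C) = {b,c}; new: +{b,c}
  S→A C: FOLLOW(C) ⊇ FOLLOW(S) ⊇ {$,b,c}; new: +{$,b,c}
  S→c B: FOLLOW(B) ⊇ FOLLOW(S) ⊇ {$,b,c}; new: +{$,b,c}
  FOLLOW[S]={$,b,c}  FOLLOW[A]={b,c}  FOLLOW[B]={$,b,c}  FOLLOW[C]={$,b,c}
iter 2:
  C→S A: FOLLOW(A) ⊇ FOLLOW(C) ⊇ {$,b,c}; new: +{$}
  FOLLOW[S]={$,b,c}  FOLLOW[A]={$,b,c}  FOLLOW[B]={$,b,c}  FOLLOW[C]={$,b,c}
iter 3: (no change)
  FOLLOW[S]={$,b,c}  FOLLOW[A]={$,b,c}  FOLLOW[B]={$,b,c}  FOLLOW[C]={$,b,c}

FOLLOW(A) = ["$", "b", "c"]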